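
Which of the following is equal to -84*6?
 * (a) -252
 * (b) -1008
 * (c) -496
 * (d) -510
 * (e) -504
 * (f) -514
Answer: e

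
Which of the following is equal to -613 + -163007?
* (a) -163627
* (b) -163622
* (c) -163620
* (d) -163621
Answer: c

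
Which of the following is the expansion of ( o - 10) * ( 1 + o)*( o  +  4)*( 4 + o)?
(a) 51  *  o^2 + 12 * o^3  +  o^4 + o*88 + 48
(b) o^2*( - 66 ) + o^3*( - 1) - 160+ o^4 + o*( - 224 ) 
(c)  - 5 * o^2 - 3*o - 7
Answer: b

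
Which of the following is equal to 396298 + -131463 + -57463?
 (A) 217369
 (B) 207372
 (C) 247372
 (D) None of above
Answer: B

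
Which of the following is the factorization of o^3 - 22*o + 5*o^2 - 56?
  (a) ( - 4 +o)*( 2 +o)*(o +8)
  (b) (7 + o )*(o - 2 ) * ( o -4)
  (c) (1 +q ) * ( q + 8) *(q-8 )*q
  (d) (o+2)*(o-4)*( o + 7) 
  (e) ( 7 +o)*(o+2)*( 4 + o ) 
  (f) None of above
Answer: d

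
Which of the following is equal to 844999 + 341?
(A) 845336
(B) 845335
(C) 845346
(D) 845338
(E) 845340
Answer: E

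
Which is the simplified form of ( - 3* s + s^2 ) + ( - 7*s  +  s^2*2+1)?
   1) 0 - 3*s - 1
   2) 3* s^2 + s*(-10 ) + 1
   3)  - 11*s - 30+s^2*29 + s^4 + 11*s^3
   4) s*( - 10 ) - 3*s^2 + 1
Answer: 2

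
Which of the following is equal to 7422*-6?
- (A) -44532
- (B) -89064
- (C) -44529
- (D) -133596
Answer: A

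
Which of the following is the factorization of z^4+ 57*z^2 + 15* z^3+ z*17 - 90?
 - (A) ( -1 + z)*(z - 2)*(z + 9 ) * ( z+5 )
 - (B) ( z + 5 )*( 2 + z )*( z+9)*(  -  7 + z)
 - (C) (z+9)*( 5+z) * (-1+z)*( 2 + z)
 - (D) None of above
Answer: C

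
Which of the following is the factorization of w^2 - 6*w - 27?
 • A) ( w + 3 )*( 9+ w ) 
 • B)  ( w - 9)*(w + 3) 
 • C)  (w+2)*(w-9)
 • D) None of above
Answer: B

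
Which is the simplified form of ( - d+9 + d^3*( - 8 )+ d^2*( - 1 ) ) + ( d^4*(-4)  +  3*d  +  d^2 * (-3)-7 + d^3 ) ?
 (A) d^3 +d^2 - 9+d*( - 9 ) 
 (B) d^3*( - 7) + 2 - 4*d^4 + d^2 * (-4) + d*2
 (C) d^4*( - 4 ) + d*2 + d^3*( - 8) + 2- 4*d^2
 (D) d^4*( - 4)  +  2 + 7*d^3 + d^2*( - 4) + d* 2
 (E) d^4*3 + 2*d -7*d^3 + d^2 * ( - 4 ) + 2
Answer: B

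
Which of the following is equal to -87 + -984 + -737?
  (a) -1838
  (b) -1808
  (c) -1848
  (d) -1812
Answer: b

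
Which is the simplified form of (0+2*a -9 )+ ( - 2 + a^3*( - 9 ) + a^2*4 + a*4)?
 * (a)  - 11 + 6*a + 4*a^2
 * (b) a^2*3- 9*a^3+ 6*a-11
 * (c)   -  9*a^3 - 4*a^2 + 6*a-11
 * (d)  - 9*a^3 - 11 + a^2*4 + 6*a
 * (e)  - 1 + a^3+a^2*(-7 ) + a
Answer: d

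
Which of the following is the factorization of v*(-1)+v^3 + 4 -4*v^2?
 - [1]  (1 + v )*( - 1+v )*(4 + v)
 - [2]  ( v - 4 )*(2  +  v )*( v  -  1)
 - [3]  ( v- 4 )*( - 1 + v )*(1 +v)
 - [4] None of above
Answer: 3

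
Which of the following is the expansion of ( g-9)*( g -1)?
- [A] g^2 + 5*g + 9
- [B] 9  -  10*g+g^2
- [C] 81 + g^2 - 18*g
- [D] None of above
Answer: B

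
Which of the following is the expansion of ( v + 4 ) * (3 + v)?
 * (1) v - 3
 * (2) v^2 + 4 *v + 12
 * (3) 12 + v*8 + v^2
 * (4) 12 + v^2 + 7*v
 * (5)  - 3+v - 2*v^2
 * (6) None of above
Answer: 4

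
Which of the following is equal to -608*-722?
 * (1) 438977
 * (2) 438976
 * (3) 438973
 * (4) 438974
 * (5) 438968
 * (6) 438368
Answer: 2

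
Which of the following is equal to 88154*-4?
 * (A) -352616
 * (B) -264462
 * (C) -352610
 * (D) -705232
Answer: A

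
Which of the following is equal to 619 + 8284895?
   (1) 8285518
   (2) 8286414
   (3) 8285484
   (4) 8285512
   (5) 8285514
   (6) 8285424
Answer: 5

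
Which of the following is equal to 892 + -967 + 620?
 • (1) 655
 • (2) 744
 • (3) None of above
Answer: 3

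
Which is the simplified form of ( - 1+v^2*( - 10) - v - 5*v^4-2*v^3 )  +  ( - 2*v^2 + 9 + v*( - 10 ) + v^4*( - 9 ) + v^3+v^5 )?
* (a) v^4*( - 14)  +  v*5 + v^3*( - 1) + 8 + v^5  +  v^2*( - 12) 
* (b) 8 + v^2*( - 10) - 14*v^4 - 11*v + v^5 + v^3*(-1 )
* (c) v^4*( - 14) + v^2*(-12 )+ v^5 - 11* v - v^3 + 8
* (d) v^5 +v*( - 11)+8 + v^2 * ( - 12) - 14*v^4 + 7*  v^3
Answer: c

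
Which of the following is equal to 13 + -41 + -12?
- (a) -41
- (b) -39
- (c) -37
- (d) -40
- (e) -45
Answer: d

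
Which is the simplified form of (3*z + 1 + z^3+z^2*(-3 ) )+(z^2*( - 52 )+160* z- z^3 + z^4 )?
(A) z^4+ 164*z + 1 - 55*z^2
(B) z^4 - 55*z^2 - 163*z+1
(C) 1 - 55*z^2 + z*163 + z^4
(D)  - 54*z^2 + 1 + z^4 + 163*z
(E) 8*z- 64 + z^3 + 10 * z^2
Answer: C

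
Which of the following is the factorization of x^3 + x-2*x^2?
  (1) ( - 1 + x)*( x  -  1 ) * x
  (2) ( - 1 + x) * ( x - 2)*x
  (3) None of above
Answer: 1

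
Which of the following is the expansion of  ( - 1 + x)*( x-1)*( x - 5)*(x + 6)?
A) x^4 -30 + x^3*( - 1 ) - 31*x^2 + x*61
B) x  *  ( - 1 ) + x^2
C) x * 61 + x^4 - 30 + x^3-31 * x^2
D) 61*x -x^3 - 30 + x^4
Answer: A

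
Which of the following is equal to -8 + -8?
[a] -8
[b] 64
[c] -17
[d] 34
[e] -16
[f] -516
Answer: e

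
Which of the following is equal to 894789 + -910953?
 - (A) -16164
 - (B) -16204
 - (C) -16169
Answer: A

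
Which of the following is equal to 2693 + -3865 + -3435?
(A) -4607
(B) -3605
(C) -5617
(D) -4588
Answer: A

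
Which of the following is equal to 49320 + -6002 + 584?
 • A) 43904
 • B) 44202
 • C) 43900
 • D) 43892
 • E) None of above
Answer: E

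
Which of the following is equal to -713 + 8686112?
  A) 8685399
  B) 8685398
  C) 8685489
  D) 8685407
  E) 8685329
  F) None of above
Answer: A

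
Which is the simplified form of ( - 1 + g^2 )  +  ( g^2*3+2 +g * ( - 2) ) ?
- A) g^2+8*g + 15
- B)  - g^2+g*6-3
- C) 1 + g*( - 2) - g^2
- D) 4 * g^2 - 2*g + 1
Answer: D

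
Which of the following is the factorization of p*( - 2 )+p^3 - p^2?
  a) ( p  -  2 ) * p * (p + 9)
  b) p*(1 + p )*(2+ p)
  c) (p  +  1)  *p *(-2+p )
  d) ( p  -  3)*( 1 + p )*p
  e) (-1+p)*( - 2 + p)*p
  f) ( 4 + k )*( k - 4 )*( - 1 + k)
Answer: c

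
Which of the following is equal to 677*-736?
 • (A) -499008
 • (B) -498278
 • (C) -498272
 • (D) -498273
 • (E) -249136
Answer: C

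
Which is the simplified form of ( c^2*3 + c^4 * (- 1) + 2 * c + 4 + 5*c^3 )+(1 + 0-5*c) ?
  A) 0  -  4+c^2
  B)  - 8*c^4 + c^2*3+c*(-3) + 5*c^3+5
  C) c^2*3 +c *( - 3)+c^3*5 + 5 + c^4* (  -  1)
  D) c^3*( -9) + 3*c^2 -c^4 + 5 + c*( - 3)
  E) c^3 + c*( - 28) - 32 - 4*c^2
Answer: C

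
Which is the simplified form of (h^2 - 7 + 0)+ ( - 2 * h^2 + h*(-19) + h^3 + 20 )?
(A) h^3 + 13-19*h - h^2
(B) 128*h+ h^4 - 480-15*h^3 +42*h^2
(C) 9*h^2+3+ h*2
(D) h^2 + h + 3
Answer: A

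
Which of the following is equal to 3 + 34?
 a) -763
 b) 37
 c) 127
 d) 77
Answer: b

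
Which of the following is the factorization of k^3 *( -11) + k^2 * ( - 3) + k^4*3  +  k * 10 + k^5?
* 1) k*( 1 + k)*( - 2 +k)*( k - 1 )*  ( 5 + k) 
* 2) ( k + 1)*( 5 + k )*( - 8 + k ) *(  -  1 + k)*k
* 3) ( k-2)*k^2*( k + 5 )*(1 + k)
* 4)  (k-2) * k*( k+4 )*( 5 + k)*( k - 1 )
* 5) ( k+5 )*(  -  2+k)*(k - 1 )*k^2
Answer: 1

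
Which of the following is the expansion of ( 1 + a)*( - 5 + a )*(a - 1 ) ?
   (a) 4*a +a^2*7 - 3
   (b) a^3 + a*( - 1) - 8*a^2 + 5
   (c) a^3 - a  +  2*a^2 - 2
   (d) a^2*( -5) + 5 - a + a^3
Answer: d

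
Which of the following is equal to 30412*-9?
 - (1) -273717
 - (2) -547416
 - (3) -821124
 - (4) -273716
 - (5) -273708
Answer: 5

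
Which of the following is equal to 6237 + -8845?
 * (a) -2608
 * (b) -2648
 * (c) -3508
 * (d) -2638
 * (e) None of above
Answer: a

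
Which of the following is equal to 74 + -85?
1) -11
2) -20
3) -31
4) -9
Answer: 1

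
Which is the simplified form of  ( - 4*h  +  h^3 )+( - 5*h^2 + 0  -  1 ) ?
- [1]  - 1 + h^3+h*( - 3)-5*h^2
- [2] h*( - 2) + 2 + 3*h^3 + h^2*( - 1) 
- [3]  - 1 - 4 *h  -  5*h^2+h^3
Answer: 3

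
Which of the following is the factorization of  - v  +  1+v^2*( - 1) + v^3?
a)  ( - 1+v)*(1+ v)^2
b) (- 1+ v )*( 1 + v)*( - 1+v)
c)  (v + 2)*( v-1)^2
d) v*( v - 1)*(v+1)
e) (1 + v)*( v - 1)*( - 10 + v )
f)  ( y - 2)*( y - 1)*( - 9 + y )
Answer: b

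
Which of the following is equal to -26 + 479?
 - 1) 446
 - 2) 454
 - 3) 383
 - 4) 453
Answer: 4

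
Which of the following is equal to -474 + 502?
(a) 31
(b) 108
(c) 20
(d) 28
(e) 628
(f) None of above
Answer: d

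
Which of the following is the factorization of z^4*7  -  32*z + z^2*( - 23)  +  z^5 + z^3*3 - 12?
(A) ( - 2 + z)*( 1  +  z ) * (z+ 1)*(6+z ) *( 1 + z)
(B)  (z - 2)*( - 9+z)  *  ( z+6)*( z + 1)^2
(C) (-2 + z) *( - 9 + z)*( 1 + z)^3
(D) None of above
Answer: A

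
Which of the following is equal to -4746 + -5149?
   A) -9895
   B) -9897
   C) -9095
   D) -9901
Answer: A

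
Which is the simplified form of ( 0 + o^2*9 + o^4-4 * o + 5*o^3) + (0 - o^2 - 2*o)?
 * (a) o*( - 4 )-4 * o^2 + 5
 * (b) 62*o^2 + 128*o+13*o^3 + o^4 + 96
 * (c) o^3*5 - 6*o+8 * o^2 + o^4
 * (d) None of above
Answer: c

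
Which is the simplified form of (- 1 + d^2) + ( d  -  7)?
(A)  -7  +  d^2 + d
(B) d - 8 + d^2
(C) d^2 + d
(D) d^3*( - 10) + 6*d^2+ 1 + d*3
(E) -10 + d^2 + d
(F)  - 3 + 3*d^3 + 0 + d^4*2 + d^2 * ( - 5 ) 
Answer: B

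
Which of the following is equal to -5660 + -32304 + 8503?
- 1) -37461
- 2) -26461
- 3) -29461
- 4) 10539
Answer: 3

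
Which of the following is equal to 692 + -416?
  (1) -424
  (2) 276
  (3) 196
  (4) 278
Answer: 2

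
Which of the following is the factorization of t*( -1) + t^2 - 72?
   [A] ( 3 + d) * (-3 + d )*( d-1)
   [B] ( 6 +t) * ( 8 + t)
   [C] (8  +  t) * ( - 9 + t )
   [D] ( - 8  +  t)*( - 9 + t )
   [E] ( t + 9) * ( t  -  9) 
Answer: C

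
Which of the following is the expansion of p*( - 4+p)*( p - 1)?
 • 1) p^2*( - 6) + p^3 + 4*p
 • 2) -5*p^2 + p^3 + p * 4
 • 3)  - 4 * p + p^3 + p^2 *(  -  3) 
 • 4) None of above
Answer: 2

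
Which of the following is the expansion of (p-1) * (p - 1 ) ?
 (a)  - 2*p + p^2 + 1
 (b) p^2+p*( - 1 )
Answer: a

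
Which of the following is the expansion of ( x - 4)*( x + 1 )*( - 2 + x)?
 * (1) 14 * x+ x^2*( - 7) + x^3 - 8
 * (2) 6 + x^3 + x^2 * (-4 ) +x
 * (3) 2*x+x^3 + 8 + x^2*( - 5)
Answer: 3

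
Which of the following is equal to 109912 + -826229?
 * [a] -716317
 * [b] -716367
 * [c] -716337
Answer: a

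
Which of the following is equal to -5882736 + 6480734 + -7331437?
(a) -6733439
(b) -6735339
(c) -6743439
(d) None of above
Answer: a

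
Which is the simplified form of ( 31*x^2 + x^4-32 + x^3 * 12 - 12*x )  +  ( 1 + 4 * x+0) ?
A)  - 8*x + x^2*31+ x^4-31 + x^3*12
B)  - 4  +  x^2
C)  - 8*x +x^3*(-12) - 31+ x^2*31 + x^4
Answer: A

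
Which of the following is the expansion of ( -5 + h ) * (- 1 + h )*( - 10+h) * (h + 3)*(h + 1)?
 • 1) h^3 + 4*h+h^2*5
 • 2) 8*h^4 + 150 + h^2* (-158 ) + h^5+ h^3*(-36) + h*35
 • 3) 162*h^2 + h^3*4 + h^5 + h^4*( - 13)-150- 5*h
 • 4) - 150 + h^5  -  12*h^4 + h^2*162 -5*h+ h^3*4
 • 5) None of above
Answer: 4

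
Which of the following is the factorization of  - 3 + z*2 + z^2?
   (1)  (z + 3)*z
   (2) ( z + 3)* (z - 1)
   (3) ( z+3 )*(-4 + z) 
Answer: 2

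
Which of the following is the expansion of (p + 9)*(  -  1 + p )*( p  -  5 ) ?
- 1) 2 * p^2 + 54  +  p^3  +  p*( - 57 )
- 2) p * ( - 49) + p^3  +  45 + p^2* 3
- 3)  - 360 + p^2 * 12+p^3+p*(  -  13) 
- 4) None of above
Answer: 2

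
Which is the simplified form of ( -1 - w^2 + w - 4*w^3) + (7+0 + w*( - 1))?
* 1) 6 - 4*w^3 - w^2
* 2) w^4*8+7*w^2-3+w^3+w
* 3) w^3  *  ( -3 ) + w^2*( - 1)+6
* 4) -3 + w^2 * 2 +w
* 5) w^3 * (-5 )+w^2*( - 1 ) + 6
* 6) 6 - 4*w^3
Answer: 1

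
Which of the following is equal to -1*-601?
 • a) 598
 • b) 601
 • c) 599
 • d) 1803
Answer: b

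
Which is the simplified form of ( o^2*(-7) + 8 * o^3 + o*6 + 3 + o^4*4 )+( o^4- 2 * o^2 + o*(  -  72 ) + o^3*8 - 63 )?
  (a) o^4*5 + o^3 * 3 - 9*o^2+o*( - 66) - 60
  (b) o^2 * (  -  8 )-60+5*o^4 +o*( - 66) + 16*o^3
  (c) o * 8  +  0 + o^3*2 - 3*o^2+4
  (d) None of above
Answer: d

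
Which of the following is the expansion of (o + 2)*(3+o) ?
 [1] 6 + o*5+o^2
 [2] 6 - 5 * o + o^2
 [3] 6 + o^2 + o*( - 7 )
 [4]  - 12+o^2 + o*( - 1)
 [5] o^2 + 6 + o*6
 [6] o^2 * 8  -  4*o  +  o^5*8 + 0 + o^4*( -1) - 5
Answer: 1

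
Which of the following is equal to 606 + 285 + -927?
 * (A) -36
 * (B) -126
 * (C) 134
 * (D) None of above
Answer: A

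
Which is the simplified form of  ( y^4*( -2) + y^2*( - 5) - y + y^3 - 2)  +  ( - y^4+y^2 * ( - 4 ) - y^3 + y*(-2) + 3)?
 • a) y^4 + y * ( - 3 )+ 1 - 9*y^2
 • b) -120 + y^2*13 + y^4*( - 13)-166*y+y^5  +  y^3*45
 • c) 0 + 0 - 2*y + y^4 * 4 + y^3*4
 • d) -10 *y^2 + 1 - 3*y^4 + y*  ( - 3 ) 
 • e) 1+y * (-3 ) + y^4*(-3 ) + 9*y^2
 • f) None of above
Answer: f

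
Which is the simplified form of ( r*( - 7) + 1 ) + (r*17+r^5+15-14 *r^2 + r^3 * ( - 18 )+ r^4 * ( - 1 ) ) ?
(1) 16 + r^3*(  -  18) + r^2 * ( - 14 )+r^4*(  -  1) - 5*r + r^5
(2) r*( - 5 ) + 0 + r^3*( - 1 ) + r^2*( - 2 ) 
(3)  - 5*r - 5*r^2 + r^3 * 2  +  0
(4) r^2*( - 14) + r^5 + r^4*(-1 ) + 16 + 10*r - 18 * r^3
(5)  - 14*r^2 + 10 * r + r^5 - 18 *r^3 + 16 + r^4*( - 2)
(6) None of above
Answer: 4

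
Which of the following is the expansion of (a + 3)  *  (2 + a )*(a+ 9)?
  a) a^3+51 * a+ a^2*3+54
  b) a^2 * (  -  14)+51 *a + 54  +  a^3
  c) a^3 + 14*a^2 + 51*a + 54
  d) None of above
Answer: c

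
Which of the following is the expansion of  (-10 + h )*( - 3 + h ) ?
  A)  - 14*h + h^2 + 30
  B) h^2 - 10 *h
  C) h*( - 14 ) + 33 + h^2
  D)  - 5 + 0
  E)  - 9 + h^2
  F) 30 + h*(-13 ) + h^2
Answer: F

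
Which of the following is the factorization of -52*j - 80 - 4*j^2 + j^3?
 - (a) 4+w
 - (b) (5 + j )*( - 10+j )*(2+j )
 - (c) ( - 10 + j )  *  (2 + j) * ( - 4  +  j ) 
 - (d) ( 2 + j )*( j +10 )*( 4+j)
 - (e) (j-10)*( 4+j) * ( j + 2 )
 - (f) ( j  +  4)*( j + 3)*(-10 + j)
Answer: e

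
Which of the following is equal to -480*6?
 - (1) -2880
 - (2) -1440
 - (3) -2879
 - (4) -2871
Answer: 1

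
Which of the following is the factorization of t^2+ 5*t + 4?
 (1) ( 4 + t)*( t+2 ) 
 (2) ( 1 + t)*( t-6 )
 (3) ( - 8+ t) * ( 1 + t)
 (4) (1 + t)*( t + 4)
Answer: 4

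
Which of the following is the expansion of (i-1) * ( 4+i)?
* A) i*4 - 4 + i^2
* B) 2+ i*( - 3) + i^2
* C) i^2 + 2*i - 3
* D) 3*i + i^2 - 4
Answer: D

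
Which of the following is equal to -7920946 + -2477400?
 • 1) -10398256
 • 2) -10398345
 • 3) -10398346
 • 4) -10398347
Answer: 3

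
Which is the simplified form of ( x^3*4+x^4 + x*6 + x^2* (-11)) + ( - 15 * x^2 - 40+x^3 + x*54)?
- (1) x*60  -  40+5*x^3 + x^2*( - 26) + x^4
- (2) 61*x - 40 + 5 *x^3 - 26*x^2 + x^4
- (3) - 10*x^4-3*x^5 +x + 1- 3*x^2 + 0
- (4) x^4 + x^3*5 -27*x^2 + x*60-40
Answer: 1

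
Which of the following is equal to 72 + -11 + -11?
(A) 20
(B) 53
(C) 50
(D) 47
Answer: C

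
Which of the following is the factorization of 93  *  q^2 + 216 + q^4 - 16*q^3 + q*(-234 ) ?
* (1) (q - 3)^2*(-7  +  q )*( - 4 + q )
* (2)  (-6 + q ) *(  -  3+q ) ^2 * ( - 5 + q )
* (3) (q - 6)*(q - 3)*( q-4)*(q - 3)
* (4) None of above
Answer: 3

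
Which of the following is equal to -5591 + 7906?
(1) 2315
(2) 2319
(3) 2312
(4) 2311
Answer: 1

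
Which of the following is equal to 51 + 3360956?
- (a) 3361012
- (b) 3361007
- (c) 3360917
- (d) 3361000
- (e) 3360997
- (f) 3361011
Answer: b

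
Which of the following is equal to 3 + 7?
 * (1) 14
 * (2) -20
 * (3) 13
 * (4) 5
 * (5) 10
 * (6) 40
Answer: 5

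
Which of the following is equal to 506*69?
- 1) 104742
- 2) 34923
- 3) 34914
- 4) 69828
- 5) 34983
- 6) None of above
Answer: 3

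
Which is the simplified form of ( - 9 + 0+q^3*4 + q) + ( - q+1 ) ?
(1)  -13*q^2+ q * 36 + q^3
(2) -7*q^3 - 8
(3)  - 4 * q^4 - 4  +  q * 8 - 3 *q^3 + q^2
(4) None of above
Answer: 4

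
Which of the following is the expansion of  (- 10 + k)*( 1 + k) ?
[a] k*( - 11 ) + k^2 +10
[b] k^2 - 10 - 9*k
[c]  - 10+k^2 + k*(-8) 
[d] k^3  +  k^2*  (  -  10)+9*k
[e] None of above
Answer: b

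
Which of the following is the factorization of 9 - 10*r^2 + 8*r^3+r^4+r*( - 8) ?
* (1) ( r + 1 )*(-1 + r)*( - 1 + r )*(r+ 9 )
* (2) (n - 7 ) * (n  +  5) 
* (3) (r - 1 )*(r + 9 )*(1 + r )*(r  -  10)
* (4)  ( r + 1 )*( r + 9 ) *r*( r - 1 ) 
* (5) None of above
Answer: 1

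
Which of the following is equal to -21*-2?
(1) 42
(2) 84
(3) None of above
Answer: 1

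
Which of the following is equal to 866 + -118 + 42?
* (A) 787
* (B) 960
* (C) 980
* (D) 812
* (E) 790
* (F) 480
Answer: E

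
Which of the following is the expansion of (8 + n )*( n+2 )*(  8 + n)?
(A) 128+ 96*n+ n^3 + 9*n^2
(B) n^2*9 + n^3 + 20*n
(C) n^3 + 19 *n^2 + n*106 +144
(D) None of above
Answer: D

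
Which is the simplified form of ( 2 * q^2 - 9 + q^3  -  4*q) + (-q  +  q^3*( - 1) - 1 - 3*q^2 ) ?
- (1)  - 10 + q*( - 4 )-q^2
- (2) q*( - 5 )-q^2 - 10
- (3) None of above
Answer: 2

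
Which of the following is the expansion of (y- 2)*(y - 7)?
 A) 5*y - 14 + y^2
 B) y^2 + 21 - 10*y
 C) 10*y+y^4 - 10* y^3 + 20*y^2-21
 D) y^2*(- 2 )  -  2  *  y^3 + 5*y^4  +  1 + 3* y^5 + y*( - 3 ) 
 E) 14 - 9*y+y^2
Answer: E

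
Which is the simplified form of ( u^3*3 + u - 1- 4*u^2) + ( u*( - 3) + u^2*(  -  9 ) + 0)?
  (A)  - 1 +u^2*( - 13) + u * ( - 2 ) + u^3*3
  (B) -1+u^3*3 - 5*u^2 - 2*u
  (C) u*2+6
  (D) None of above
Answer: A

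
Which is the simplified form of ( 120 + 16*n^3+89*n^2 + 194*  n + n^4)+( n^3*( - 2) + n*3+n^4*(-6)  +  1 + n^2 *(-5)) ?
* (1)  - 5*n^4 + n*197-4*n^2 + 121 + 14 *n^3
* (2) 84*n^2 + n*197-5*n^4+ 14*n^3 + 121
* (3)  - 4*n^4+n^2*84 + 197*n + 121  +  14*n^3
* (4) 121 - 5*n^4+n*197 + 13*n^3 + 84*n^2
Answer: 2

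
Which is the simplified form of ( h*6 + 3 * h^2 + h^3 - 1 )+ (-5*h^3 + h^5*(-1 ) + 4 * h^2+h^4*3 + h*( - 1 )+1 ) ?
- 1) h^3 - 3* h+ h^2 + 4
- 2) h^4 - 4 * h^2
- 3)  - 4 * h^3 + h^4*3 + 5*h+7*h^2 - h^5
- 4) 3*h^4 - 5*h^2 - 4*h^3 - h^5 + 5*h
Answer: 3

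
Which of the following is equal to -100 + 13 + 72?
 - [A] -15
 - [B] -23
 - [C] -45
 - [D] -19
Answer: A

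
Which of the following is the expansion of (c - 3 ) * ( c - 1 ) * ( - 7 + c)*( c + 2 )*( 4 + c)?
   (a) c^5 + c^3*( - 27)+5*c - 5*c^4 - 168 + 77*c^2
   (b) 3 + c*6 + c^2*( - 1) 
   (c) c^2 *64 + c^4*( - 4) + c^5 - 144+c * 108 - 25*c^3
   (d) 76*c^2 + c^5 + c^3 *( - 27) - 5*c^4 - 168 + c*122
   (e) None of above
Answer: e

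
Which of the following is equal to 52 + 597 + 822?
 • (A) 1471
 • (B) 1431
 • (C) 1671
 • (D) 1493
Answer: A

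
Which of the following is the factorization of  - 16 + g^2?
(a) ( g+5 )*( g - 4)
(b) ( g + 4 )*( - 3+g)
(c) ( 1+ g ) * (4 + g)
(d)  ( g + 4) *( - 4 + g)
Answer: d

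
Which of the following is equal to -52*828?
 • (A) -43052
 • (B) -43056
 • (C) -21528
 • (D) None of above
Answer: B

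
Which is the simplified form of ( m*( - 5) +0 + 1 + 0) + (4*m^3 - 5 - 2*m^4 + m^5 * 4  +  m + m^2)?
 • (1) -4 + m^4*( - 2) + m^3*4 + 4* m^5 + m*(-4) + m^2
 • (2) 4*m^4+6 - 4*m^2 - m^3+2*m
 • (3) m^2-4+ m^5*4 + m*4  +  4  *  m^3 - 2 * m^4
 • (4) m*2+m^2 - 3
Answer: 1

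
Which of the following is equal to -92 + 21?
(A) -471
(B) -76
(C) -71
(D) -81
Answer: C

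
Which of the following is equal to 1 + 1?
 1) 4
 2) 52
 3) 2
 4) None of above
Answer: 3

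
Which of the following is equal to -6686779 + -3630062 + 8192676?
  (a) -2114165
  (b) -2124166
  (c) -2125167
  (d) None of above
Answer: d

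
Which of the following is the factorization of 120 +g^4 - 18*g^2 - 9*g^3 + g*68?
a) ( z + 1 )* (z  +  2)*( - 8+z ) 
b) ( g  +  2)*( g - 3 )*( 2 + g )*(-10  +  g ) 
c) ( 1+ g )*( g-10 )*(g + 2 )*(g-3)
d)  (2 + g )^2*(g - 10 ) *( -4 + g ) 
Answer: b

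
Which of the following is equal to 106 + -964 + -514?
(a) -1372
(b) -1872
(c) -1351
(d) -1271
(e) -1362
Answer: a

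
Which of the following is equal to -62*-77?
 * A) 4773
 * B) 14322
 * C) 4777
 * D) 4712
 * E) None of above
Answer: E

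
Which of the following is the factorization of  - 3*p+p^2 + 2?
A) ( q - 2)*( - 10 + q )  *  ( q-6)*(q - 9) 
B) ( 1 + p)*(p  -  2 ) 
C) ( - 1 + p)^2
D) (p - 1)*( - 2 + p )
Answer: D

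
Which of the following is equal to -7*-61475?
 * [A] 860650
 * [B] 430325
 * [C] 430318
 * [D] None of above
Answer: B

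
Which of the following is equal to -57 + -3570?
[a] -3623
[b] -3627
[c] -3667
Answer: b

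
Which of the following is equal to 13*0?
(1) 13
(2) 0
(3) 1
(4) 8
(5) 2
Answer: 2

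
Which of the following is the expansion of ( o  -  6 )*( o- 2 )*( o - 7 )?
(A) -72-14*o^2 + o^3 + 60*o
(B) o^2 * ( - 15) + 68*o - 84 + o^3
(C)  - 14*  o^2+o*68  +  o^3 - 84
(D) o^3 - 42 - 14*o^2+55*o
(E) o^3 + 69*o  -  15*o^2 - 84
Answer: B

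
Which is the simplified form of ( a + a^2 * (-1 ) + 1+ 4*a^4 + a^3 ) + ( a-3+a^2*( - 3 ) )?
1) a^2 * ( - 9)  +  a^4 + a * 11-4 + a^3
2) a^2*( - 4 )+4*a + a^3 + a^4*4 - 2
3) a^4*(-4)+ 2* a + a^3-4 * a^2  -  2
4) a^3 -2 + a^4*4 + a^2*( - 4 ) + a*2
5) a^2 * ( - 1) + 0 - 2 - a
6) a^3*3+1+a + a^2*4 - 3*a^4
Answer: 4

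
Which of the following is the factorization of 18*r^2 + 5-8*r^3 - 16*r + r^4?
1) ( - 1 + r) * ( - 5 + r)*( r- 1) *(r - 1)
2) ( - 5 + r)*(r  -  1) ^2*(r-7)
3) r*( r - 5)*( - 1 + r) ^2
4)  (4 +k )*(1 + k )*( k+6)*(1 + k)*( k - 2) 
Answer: 1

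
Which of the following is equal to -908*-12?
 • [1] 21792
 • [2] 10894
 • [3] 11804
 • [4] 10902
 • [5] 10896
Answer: 5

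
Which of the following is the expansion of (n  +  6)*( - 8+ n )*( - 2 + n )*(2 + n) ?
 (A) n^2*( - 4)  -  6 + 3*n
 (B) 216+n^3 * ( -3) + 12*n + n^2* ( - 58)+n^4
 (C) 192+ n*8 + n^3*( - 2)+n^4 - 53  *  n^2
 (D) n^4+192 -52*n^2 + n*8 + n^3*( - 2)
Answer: D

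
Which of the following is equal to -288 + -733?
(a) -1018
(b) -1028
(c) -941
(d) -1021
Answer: d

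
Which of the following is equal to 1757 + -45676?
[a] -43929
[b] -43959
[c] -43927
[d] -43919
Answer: d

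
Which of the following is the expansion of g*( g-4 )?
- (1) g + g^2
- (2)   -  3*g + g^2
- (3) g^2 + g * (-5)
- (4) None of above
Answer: 4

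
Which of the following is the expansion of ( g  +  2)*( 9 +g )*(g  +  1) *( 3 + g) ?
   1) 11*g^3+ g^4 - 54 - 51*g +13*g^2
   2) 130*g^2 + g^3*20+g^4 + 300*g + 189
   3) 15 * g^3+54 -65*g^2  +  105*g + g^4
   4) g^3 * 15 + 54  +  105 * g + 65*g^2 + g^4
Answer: 4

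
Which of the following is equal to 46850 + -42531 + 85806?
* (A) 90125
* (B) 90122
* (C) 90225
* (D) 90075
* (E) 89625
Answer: A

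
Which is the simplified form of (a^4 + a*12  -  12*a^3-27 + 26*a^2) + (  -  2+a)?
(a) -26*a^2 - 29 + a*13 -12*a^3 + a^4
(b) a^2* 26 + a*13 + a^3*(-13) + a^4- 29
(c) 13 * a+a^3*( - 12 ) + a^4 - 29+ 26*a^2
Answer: c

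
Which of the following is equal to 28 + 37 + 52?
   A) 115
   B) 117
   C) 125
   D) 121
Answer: B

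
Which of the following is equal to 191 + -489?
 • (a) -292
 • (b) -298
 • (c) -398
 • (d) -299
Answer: b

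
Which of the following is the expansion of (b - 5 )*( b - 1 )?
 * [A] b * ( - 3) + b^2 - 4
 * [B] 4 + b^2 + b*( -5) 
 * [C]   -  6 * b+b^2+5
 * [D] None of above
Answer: C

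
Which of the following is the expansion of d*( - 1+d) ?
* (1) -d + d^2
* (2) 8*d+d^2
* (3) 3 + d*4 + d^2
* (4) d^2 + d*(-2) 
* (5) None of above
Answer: 1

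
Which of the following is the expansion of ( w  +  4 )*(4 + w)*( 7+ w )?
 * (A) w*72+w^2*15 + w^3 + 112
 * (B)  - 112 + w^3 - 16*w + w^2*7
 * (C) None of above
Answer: A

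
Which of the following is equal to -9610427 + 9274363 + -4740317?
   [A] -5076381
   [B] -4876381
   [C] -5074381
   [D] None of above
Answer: A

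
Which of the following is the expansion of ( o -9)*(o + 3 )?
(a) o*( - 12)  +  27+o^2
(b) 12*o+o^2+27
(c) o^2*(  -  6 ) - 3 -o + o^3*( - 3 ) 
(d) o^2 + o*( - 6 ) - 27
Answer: d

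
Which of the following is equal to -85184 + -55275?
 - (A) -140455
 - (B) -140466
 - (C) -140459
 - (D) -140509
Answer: C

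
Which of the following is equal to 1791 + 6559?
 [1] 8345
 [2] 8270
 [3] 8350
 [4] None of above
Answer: 3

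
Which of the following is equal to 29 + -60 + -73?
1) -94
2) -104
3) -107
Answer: 2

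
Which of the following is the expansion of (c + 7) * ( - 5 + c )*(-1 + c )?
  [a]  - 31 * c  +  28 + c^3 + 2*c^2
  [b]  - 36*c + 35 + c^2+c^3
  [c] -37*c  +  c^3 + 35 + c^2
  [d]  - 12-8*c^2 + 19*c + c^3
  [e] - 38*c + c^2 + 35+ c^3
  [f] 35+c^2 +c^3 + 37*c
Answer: c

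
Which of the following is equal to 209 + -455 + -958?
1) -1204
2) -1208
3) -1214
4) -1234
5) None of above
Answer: 1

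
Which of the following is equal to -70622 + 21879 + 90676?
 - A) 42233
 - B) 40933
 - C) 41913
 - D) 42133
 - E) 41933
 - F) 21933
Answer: E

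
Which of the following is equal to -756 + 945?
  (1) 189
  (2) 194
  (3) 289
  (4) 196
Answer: 1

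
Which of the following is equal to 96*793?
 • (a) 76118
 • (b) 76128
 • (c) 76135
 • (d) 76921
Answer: b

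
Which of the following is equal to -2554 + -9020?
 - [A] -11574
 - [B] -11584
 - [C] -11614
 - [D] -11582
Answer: A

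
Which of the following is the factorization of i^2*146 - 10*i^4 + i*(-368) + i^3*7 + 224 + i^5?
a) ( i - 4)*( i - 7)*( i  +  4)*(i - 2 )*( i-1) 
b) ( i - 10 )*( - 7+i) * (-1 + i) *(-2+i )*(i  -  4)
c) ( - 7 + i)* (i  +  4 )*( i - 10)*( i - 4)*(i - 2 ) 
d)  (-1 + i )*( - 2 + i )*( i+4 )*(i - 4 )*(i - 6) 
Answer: a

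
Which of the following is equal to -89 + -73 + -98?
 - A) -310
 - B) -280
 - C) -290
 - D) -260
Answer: D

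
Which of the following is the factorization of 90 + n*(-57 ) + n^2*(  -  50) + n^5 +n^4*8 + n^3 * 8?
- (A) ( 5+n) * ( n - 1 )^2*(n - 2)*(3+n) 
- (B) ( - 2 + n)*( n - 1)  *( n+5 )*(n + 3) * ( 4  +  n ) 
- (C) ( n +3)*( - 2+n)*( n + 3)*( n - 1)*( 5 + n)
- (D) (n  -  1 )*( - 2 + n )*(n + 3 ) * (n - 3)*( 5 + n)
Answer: C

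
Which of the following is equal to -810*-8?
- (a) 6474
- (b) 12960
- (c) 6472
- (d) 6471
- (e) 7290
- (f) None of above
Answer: f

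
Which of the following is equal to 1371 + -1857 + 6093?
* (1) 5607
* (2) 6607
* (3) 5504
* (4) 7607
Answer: 1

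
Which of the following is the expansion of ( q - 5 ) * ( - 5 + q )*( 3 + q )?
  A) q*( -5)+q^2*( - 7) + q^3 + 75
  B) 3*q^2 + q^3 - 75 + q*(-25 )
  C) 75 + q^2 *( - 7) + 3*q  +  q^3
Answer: A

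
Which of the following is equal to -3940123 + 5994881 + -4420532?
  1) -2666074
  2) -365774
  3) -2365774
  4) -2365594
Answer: 3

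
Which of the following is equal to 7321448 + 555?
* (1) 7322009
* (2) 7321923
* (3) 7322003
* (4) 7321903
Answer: 3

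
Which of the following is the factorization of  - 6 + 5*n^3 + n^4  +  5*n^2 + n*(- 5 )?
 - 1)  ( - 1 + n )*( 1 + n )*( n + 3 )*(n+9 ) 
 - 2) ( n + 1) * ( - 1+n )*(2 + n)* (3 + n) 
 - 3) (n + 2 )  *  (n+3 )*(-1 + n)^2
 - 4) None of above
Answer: 2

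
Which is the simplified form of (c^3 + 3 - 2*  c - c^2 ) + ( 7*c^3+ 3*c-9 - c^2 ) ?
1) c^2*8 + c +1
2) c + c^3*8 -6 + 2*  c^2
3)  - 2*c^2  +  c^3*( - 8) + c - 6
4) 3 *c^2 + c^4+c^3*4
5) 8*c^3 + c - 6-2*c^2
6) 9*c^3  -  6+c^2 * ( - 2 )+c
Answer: 5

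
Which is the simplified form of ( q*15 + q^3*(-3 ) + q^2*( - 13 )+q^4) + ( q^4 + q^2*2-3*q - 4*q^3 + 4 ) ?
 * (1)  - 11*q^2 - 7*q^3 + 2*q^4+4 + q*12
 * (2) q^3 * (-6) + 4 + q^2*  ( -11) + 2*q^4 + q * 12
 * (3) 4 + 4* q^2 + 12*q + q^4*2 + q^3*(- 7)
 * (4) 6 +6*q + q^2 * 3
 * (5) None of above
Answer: 1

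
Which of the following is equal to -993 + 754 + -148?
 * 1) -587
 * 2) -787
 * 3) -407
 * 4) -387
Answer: 4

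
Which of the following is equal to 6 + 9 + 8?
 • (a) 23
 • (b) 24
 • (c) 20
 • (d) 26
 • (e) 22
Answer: a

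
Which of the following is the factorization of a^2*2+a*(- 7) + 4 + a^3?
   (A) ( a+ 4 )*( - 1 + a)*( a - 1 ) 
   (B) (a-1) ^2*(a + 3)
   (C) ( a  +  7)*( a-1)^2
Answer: A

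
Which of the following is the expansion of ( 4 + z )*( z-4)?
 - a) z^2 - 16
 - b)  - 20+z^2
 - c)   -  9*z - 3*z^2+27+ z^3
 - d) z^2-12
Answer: a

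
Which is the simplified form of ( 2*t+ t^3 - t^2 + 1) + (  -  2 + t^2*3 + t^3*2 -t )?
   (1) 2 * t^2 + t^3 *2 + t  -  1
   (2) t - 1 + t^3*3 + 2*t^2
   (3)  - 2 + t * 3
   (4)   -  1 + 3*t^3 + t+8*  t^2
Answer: 2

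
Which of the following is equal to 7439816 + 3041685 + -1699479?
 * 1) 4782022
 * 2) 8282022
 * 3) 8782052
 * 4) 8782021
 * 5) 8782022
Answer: 5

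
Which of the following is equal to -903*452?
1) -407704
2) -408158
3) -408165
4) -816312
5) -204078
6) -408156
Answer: 6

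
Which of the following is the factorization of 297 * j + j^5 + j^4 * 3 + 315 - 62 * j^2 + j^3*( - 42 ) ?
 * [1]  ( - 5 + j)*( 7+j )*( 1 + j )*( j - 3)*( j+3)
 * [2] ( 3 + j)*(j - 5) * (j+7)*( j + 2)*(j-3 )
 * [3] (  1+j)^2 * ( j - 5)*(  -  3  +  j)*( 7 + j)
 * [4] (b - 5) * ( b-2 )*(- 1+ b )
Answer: 1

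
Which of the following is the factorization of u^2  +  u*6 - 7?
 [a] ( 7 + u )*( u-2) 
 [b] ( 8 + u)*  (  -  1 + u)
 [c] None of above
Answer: c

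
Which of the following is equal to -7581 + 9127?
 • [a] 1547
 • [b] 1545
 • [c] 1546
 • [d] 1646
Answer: c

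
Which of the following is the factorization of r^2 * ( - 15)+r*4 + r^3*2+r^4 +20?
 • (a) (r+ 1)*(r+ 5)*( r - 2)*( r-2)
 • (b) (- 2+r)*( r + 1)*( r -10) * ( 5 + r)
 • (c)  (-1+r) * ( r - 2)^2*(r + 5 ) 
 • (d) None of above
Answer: a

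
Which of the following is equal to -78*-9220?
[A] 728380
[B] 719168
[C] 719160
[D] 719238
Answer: C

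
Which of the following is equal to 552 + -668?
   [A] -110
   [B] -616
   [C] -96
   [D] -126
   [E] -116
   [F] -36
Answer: E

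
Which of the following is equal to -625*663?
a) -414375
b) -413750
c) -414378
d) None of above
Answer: a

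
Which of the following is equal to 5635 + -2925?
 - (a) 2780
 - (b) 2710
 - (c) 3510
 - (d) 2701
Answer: b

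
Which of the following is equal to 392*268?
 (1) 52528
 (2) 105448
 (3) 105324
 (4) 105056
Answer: 4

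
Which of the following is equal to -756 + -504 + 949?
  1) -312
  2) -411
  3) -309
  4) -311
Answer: 4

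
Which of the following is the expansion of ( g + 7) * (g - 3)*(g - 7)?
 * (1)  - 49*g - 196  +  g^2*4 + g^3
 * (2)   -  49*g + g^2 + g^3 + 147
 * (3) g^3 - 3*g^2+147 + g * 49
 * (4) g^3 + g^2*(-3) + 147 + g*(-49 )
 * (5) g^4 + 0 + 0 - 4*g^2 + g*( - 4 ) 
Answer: 4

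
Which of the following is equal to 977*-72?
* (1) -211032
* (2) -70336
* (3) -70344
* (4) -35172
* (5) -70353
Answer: 3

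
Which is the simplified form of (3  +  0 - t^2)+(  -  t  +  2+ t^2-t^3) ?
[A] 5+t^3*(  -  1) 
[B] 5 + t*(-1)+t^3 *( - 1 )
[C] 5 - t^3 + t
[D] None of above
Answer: B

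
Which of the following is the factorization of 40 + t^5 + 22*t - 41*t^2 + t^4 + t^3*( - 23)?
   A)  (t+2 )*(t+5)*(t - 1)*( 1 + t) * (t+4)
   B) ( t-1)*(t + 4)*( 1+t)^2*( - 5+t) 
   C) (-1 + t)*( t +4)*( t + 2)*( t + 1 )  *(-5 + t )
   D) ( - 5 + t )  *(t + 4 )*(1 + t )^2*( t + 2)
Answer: C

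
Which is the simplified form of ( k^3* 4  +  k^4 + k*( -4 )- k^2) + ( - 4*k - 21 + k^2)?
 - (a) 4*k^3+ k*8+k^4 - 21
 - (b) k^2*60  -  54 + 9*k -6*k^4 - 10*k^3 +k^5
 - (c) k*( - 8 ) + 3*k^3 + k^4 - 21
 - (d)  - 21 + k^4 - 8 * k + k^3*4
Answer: d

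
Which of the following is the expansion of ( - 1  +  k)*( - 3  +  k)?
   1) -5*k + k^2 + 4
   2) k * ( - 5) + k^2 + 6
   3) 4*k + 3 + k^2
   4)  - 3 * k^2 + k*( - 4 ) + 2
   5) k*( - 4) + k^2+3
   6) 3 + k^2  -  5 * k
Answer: 5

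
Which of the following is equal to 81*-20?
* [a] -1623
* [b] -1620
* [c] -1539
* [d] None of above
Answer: b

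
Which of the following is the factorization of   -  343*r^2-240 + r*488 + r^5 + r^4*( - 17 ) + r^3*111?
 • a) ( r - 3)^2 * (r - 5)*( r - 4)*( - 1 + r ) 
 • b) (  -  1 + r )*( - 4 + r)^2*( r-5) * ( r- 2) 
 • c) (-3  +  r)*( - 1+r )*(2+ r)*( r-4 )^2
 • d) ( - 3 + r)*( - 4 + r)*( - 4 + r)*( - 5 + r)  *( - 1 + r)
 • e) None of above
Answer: d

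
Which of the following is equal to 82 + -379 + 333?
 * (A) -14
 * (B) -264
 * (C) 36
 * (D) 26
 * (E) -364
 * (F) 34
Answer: C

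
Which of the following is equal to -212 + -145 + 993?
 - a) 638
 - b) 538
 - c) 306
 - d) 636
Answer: d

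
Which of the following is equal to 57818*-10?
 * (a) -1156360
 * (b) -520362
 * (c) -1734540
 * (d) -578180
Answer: d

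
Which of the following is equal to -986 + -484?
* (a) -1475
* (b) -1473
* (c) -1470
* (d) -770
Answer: c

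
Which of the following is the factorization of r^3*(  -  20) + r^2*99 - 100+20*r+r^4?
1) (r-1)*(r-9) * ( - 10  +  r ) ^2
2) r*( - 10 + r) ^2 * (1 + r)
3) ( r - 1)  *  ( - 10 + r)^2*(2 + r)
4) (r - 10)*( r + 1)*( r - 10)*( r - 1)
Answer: 4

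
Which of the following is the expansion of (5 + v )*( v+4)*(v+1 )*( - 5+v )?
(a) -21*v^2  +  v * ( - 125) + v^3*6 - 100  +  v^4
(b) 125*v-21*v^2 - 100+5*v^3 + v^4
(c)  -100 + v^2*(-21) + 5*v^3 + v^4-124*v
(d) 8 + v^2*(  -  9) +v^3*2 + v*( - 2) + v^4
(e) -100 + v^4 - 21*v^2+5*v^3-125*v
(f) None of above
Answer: e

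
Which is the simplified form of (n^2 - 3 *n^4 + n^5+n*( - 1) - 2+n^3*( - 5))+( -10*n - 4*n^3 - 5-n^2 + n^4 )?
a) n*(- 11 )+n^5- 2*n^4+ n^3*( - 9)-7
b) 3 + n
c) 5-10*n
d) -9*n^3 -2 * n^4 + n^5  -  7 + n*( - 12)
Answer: a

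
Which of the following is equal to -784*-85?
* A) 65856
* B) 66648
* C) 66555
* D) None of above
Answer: D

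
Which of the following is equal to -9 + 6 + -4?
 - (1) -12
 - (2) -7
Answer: 2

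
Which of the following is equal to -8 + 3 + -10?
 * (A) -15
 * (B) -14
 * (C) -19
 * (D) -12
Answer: A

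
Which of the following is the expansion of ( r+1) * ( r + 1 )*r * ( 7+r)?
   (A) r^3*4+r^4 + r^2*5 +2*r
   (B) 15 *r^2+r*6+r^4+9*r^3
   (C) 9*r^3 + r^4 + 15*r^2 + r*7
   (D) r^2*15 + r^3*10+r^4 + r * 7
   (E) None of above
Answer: C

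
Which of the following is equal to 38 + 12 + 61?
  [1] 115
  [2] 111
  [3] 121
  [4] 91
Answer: 2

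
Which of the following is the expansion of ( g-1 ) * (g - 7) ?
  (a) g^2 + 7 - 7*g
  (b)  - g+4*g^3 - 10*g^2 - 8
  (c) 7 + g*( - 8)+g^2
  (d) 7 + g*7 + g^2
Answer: c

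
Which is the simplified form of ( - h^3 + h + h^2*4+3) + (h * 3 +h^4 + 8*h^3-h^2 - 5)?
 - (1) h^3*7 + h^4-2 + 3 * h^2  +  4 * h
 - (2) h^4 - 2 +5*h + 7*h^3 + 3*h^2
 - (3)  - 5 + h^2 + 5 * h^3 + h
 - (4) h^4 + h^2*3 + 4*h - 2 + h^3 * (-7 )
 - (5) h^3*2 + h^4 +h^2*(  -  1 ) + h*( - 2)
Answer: 1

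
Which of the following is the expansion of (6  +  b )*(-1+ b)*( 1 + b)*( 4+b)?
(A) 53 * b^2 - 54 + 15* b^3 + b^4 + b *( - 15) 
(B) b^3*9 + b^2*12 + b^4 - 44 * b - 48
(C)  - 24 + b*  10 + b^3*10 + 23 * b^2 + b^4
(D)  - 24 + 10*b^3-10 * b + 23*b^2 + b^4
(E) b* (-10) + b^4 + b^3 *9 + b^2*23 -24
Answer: D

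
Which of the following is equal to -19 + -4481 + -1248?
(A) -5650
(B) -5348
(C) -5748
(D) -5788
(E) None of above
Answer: C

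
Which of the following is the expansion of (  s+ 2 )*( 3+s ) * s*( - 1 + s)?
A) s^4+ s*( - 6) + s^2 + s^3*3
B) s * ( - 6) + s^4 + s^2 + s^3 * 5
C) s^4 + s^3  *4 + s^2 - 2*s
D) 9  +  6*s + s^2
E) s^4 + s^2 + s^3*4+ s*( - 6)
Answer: E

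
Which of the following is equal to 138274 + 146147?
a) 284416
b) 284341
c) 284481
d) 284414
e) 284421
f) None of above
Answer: e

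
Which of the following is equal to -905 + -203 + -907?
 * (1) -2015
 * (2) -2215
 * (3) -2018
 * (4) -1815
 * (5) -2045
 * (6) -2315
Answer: 1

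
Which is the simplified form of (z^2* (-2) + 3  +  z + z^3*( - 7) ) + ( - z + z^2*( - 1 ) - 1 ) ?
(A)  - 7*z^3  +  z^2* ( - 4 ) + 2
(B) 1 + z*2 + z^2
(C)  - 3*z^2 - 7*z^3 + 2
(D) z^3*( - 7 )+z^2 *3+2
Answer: C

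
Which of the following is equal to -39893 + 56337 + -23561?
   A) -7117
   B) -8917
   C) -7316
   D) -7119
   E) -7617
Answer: A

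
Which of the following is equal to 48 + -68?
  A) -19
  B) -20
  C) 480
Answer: B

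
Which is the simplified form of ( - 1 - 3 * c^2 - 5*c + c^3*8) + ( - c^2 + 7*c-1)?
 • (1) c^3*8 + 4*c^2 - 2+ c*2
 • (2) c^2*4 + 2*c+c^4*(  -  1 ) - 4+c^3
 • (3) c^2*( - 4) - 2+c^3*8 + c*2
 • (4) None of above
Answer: 3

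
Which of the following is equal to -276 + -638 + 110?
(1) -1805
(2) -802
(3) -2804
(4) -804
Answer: 4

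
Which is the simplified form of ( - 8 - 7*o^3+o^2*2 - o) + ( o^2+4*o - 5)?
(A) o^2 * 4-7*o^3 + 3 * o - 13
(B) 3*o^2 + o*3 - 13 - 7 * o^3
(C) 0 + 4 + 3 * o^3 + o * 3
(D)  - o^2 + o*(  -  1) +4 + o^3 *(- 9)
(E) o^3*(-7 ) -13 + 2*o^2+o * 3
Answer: B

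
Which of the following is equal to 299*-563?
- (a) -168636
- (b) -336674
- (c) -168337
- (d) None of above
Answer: c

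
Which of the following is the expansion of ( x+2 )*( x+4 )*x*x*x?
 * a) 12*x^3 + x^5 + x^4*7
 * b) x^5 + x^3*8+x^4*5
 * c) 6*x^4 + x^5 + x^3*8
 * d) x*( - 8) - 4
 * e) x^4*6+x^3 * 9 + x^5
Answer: c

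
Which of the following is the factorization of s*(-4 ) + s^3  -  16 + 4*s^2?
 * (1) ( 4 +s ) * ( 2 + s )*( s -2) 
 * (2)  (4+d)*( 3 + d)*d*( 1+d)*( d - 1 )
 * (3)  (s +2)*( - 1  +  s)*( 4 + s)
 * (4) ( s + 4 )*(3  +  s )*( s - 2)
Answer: 1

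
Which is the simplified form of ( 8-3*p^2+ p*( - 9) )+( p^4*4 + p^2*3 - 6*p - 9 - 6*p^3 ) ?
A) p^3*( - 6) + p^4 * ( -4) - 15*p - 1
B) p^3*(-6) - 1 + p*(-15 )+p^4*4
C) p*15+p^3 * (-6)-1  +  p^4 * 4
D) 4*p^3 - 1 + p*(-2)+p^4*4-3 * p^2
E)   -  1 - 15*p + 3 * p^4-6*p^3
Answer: B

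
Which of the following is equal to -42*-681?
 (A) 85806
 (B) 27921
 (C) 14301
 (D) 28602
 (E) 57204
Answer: D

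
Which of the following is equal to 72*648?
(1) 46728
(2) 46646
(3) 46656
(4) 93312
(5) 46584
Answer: 3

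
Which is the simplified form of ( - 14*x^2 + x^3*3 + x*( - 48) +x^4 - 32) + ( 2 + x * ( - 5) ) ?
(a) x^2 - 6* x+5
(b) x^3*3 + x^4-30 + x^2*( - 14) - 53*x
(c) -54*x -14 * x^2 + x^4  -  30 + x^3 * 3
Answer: b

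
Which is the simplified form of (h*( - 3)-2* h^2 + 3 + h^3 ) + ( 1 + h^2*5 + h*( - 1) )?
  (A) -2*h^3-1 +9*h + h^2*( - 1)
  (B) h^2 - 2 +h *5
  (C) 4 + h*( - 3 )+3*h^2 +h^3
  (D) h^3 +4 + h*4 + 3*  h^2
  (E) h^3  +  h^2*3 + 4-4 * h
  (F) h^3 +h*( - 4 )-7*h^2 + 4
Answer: E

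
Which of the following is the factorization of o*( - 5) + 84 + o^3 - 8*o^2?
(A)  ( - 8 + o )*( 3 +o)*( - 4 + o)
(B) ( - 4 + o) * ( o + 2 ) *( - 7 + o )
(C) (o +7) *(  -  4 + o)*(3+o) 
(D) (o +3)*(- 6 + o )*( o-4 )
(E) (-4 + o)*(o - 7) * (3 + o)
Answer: E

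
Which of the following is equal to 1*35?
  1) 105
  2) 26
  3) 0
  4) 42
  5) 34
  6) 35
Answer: 6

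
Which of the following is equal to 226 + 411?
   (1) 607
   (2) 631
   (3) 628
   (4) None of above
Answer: 4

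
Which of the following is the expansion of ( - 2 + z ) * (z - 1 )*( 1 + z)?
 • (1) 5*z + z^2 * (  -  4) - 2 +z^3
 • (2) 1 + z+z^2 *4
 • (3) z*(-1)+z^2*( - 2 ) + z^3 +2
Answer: 3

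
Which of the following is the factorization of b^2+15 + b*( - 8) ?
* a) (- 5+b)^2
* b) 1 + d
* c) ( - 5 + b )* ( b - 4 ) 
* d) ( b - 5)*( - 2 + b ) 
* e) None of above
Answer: e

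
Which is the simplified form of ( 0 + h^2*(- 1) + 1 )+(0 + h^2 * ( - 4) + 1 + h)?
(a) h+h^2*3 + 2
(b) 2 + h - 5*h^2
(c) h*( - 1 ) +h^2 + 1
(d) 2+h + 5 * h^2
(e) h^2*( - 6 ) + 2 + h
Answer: b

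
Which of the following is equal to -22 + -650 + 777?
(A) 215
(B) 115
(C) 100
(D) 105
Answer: D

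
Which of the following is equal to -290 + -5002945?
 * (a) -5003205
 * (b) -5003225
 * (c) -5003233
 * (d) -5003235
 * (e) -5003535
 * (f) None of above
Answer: d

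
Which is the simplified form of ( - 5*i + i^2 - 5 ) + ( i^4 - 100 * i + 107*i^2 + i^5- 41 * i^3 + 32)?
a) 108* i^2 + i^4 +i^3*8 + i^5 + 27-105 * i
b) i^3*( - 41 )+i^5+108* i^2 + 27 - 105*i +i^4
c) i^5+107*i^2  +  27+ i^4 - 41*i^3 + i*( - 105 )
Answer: b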